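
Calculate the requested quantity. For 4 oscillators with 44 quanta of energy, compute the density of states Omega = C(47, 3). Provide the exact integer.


Step 1: Use binomial coefficient C(47, 3)
Step 2: Numerator = 47! / 44!
Step 3: Denominator = 3!
Step 4: Omega = 16215

16215


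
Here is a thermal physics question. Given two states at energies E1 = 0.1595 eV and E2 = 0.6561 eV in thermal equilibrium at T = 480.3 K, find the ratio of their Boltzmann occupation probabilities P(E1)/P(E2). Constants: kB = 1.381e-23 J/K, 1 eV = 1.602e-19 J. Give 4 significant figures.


Step 1: Compute energy difference dE = E1 - E2 = 0.1595 - 0.6561 = -0.4966 eV
Step 2: Convert to Joules: dE_J = -0.4966 * 1.602e-19 = -7.956e-20 J
Step 3: Compute exponent = -dE_J / (kB * T) = -(-7.956e-20) / (1.381e-23 * 480.3) = 11.99
Step 4: P(E1)/P(E2) = exp(11.99) = 1.618e+05

1.618e+05


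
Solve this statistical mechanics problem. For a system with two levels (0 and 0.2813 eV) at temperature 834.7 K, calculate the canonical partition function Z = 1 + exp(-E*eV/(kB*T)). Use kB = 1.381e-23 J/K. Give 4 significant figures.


Step 1: Compute beta*E = E*eV/(kB*T) = 0.2813*1.602e-19/(1.381e-23*834.7) = 3.909
Step 2: exp(-beta*E) = exp(-3.909) = 0.02005
Step 3: Z = 1 + 0.02005 = 1.02

1.02


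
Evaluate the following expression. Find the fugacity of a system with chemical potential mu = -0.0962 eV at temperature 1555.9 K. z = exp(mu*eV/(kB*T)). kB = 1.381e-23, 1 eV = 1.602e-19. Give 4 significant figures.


Step 1: Convert mu to Joules: -0.0962*1.602e-19 = -1.541e-20 J
Step 2: kB*T = 1.381e-23*1555.9 = 2.149e-20 J
Step 3: mu/(kB*T) = -0.7172
Step 4: z = exp(-0.7172) = 0.4881

0.4881


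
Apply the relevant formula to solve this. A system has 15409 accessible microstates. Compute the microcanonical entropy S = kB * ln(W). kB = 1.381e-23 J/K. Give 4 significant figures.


Step 1: ln(W) = ln(15409) = 9.643
Step 2: S = kB * ln(W) = 1.381e-23 * 9.643
Step 3: S = 1.332e-22 J/K

1.332e-22


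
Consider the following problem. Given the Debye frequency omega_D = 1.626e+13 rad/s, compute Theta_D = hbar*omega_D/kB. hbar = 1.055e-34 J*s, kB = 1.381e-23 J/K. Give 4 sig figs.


Step 1: hbar*omega_D = 1.055e-34 * 1.626e+13 = 1.715e-21 J
Step 2: Theta_D = 1.715e-21 / 1.381e-23
Step 3: Theta_D = 124.2 K

124.2


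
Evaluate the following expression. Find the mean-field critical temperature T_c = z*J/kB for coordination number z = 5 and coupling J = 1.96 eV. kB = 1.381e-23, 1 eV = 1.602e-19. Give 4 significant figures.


Step 1: z*J = 5*1.96 = 9.8 eV
Step 2: Convert to Joules: 9.8*1.602e-19 = 1.57e-18 J
Step 3: T_c = 1.57e-18 / 1.381e-23 = 1.137e+05 K

1.137e+05


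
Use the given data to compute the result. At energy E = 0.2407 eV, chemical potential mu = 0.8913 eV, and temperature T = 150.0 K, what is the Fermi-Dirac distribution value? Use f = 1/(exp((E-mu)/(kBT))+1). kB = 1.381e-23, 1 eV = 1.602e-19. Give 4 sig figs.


Step 1: (E - mu) = 0.2407 - 0.8913 = -0.6506 eV
Step 2: Convert: (E-mu)*eV = -1.042e-19 J
Step 3: x = (E-mu)*eV/(kB*T) = -50.31
Step 4: f = 1/(exp(-50.31)+1) = 1

1


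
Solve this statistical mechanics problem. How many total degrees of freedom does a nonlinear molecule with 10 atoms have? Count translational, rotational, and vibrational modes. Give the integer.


Step 1: Translational DOF = 3
Step 2: Rotational DOF (nonlinear) = 3
Step 3: Vibrational DOF = 3*10 - 6 = 24
Step 4: Total = 3 + 3 + 24 = 30

30


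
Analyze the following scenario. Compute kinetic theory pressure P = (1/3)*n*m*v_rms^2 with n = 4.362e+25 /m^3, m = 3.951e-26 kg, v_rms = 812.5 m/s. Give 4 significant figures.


Step 1: v_rms^2 = 812.5^2 = 6.602e+05
Step 2: n*m = 4.362e+25*3.951e-26 = 1.723
Step 3: P = (1/3)*1.723*6.602e+05 = 3.792e+05 Pa

3.792e+05


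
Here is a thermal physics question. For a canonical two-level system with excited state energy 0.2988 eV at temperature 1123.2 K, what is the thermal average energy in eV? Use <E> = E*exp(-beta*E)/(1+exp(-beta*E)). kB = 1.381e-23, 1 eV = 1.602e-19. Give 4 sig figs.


Step 1: beta*E = 0.2988*1.602e-19/(1.381e-23*1123.2) = 3.086
Step 2: exp(-beta*E) = 0.04569
Step 3: <E> = 0.2988*0.04569/(1+0.04569) = 0.01305 eV

0.01305


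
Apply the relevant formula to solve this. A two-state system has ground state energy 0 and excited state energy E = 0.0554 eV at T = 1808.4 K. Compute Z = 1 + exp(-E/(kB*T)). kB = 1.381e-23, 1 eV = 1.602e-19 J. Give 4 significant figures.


Step 1: Compute beta*E = E*eV/(kB*T) = 0.0554*1.602e-19/(1.381e-23*1808.4) = 0.3554
Step 2: exp(-beta*E) = exp(-0.3554) = 0.7009
Step 3: Z = 1 + 0.7009 = 1.701

1.701


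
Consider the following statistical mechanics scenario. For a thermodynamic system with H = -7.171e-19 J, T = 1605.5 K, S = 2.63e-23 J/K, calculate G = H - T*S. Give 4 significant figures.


Step 1: T*S = 1605.5 * 2.63e-23 = 4.222e-20 J
Step 2: G = H - T*S = -7.171e-19 - 4.222e-20
Step 3: G = -7.593e-19 J

-7.593e-19


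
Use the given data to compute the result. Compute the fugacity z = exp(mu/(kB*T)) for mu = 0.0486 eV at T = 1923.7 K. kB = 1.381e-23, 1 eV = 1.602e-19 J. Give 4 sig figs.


Step 1: Convert mu to Joules: 0.0486*1.602e-19 = 7.786e-21 J
Step 2: kB*T = 1.381e-23*1923.7 = 2.657e-20 J
Step 3: mu/(kB*T) = 0.2931
Step 4: z = exp(0.2931) = 1.341

1.341


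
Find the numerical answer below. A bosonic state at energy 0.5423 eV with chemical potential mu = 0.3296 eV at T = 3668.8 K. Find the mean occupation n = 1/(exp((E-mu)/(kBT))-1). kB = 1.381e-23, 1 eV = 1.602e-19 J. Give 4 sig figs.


Step 1: (E - mu) = 0.2127 eV
Step 2: x = (E-mu)*eV/(kB*T) = 0.2127*1.602e-19/(1.381e-23*3668.8) = 0.6725
Step 3: exp(x) = 1.959
Step 4: n = 1/(exp(x)-1) = 1.043

1.043


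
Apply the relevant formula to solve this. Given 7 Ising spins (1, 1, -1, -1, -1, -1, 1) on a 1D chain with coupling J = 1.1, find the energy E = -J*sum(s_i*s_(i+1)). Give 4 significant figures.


Step 1: Nearest-neighbor products: 1, -1, 1, 1, 1, -1
Step 2: Sum of products = 2
Step 3: E = -1.1 * 2 = -2.2

-2.2


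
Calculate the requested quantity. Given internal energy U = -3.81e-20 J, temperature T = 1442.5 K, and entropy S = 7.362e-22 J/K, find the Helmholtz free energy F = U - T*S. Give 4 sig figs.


Step 1: T*S = 1442.5 * 7.362e-22 = 1.062e-18 J
Step 2: F = U - T*S = -3.81e-20 - 1.062e-18
Step 3: F = -1.1e-18 J

-1.1e-18


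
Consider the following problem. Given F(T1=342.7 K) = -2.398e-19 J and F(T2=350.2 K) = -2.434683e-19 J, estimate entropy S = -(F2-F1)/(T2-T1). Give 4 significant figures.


Step 1: dF = F2 - F1 = -2.434683e-19 - (-2.398e-19) = -3.6683e-21 J
Step 2: dT = T2 - T1 = 350.2 - 342.7 = 7.5 K
Step 3: S = -dF/dT = -(-3.6683e-21)/7.5 = 4.891e-22 J/K

4.891e-22


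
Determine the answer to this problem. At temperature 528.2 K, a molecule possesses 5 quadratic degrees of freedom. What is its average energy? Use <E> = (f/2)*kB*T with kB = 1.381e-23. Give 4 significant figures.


Step 1: f/2 = 5/2 = 2.5
Step 2: kB*T = 1.381e-23 * 528.2 = 7.294e-21
Step 3: <E> = 2.5 * 7.294e-21 = 1.824e-20 J

1.824e-20


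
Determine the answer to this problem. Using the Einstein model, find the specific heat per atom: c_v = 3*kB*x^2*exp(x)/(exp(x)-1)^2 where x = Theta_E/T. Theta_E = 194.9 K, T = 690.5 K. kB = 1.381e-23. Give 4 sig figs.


Step 1: x = Theta_E/T = 194.9/690.5 = 0.2823
Step 2: x^2 = 0.07967
Step 3: exp(x) = 1.326
Step 4: c_v = 3*1.381e-23*0.07967*1.326/(1.326-1)^2 = 4.116e-23

4.116e-23


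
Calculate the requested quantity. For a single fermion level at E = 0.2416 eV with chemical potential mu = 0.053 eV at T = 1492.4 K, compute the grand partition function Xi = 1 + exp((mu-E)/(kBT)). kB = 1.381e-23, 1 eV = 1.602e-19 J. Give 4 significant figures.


Step 1: (mu - E) = 0.053 - 0.2416 = -0.1886 eV
Step 2: x = (mu-E)*eV/(kB*T) = -0.1886*1.602e-19/(1.381e-23*1492.4) = -1.466
Step 3: exp(x) = 0.2309
Step 4: Xi = 1 + 0.2309 = 1.231

1.231


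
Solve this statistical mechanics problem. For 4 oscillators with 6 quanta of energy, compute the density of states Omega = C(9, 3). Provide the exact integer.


Step 1: Use binomial coefficient C(9, 3)
Step 2: Numerator = 9! / 6!
Step 3: Denominator = 3!
Step 4: Omega = 84

84


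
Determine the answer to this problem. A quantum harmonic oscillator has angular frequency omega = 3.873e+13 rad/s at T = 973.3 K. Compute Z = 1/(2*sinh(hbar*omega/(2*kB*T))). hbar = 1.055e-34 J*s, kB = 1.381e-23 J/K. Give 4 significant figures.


Step 1: Compute x = hbar*omega/(kB*T) = 1.055e-34*3.873e+13/(1.381e-23*973.3) = 0.304
Step 2: x/2 = 0.152
Step 3: sinh(x/2) = 0.1526
Step 4: Z = 1/(2*0.1526) = 3.277

3.277


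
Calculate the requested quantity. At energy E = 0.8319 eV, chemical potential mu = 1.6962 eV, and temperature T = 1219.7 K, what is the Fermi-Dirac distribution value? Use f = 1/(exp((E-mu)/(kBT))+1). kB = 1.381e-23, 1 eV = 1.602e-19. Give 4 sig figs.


Step 1: (E - mu) = 0.8319 - 1.6962 = -0.8643 eV
Step 2: Convert: (E-mu)*eV = -1.385e-19 J
Step 3: x = (E-mu)*eV/(kB*T) = -8.22
Step 4: f = 1/(exp(-8.22)+1) = 0.9997

0.9997


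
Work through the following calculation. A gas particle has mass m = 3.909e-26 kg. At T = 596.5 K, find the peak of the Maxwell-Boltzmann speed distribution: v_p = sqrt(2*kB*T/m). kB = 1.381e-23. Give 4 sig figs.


Step 1: Numerator = 2*kB*T = 2*1.381e-23*596.5 = 1.648e-20
Step 2: Ratio = 1.648e-20 / 3.909e-26 = 4.215e+05
Step 3: v_p = sqrt(4.215e+05) = 649.2 m/s

649.2


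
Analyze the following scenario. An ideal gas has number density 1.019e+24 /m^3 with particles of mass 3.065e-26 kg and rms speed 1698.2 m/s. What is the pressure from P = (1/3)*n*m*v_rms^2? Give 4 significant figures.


Step 1: v_rms^2 = 1698.2^2 = 2.884e+06
Step 2: n*m = 1.019e+24*3.065e-26 = 0.03123
Step 3: P = (1/3)*0.03123*2.884e+06 = 3.002e+04 Pa

3.002e+04


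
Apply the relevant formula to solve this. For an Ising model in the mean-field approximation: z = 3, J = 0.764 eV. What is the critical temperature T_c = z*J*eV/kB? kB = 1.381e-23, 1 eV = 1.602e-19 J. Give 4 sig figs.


Step 1: z*J = 3*0.764 = 2.292 eV
Step 2: Convert to Joules: 2.292*1.602e-19 = 3.672e-19 J
Step 3: T_c = 3.672e-19 / 1.381e-23 = 2.659e+04 K

2.659e+04


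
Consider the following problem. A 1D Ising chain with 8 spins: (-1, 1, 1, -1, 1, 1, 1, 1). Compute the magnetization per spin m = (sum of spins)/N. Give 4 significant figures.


Step 1: Count up spins (+1): 6, down spins (-1): 2
Step 2: Total magnetization M = 6 - 2 = 4
Step 3: m = M/N = 4/8 = 0.5

0.5


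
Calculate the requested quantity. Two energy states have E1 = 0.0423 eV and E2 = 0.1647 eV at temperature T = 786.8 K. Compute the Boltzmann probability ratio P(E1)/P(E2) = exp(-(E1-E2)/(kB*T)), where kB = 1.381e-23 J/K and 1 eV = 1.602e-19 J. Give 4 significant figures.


Step 1: Compute energy difference dE = E1 - E2 = 0.0423 - 0.1647 = -0.1224 eV
Step 2: Convert to Joules: dE_J = -0.1224 * 1.602e-19 = -1.961e-20 J
Step 3: Compute exponent = -dE_J / (kB * T) = -(-1.961e-20) / (1.381e-23 * 786.8) = 1.805
Step 4: P(E1)/P(E2) = exp(1.805) = 6.078

6.078


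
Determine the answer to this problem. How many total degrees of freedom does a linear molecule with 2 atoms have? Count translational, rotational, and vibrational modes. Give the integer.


Step 1: Translational DOF = 3
Step 2: Rotational DOF (linear) = 2
Step 3: Vibrational DOF = 3*2 - 5 = 1
Step 4: Total = 3 + 2 + 1 = 6

6


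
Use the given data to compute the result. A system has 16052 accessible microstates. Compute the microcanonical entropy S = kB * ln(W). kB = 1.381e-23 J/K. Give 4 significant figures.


Step 1: ln(W) = ln(16052) = 9.684
Step 2: S = kB * ln(W) = 1.381e-23 * 9.684
Step 3: S = 1.337e-22 J/K

1.337e-22


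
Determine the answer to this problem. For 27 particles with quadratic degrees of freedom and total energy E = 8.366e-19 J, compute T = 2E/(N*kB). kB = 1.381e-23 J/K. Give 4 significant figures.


Step 1: Numerator = 2*E = 2*8.366e-19 = 1.673e-18 J
Step 2: Denominator = N*kB = 27*1.381e-23 = 3.729e-22
Step 3: T = 1.673e-18 / 3.729e-22 = 4487 K

4487


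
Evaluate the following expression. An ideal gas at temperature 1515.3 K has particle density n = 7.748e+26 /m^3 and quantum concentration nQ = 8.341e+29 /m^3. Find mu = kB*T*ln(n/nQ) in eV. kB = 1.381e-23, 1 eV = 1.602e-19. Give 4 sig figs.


Step 1: n/nQ = 7.748e+26/8.341e+29 = 0.0009289
Step 2: ln(n/nQ) = -6.982
Step 3: mu = kB*T*ln(n/nQ) = 2.093e-20*-6.982 = -1.461e-19 J
Step 4: Convert to eV: -1.461e-19/1.602e-19 = -0.912 eV

-0.912


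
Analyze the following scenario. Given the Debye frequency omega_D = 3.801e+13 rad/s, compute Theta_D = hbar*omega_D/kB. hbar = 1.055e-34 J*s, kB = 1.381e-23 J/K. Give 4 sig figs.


Step 1: hbar*omega_D = 1.055e-34 * 3.801e+13 = 4.01e-21 J
Step 2: Theta_D = 4.01e-21 / 1.381e-23
Step 3: Theta_D = 290.4 K

290.4


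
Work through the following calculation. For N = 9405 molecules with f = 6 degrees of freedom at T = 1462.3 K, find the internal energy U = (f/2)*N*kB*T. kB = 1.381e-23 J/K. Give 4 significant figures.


Step 1: f/2 = 6/2 = 3.0
Step 2: N*kB*T = 9405*1.381e-23*1462.3 = 1.899e-16
Step 3: U = 3.0 * 1.899e-16 = 5.698e-16 J

5.698e-16


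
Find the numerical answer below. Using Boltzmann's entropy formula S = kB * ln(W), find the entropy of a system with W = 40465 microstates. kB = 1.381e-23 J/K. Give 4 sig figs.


Step 1: ln(W) = ln(40465) = 10.61
Step 2: S = kB * ln(W) = 1.381e-23 * 10.61
Step 3: S = 1.465e-22 J/K

1.465e-22


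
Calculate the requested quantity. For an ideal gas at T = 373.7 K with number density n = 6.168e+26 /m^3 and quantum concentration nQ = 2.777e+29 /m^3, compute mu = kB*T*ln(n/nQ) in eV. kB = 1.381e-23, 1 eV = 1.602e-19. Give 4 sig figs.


Step 1: n/nQ = 6.168e+26/2.777e+29 = 0.002221
Step 2: ln(n/nQ) = -6.11
Step 3: mu = kB*T*ln(n/nQ) = 5.161e-21*-6.11 = -3.153e-20 J
Step 4: Convert to eV: -3.153e-20/1.602e-19 = -0.1968 eV

-0.1968


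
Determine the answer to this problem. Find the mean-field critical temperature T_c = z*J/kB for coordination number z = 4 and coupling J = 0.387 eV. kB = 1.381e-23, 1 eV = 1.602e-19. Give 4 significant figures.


Step 1: z*J = 4*0.387 = 1.548 eV
Step 2: Convert to Joules: 1.548*1.602e-19 = 2.48e-19 J
Step 3: T_c = 2.48e-19 / 1.381e-23 = 1.796e+04 K

1.796e+04


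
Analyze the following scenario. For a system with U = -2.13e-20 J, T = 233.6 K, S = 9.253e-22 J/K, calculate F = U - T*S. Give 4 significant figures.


Step 1: T*S = 233.6 * 9.253e-22 = 2.162e-19 J
Step 2: F = U - T*S = -2.13e-20 - 2.162e-19
Step 3: F = -2.375e-19 J

-2.375e-19


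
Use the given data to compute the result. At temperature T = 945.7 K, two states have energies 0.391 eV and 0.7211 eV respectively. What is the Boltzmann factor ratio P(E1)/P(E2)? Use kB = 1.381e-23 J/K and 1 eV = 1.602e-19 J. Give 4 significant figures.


Step 1: Compute energy difference dE = E1 - E2 = 0.391 - 0.7211 = -0.3301 eV
Step 2: Convert to Joules: dE_J = -0.3301 * 1.602e-19 = -5.288e-20 J
Step 3: Compute exponent = -dE_J / (kB * T) = -(-5.288e-20) / (1.381e-23 * 945.7) = 4.049
Step 4: P(E1)/P(E2) = exp(4.049) = 57.35

57.35


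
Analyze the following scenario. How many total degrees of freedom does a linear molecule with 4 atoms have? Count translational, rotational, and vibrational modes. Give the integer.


Step 1: Translational DOF = 3
Step 2: Rotational DOF (linear) = 2
Step 3: Vibrational DOF = 3*4 - 5 = 7
Step 4: Total = 3 + 2 + 7 = 12

12


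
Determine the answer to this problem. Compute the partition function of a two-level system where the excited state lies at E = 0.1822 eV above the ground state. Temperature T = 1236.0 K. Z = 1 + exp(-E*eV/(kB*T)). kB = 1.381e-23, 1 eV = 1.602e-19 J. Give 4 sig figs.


Step 1: Compute beta*E = E*eV/(kB*T) = 0.1822*1.602e-19/(1.381e-23*1236.0) = 1.71
Step 2: exp(-beta*E) = exp(-1.71) = 0.1809
Step 3: Z = 1 + 0.1809 = 1.181

1.181


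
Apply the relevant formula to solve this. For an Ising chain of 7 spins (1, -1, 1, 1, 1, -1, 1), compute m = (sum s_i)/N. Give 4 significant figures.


Step 1: Count up spins (+1): 5, down spins (-1): 2
Step 2: Total magnetization M = 5 - 2 = 3
Step 3: m = M/N = 3/7 = 0.4286

0.4286


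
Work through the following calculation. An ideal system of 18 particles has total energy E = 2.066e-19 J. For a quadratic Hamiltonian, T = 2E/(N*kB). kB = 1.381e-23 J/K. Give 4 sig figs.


Step 1: Numerator = 2*E = 2*2.066e-19 = 4.132e-19 J
Step 2: Denominator = N*kB = 18*1.381e-23 = 2.486e-22
Step 3: T = 4.132e-19 / 2.486e-22 = 1662 K

1662


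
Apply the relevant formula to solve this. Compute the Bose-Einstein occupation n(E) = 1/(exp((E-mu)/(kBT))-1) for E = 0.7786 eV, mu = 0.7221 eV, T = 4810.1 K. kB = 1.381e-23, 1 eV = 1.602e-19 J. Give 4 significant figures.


Step 1: (E - mu) = 0.0565 eV
Step 2: x = (E-mu)*eV/(kB*T) = 0.0565*1.602e-19/(1.381e-23*4810.1) = 0.1363
Step 3: exp(x) = 1.146
Step 4: n = 1/(exp(x)-1) = 6.85

6.85


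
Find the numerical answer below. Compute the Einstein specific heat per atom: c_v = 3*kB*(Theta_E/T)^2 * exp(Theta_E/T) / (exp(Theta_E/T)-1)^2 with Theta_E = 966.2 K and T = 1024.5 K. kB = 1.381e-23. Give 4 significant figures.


Step 1: x = Theta_E/T = 966.2/1024.5 = 0.9431
Step 2: x^2 = 0.8894
Step 3: exp(x) = 2.568
Step 4: c_v = 3*1.381e-23*0.8894*2.568/(2.568-1)^2 = 3.849e-23

3.849e-23


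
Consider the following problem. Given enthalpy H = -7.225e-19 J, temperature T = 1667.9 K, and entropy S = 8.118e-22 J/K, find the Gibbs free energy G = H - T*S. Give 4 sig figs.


Step 1: T*S = 1667.9 * 8.118e-22 = 1.354e-18 J
Step 2: G = H - T*S = -7.225e-19 - 1.354e-18
Step 3: G = -2.077e-18 J

-2.077e-18


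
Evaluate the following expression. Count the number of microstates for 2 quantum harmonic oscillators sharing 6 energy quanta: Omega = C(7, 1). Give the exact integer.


Step 1: Use binomial coefficient C(7, 1)
Step 2: Numerator = 7! / 6!
Step 3: Denominator = 1!
Step 4: Omega = 7

7


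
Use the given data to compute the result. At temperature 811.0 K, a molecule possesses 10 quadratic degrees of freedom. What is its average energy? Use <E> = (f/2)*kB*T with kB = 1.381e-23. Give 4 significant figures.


Step 1: f/2 = 10/2 = 5
Step 2: kB*T = 1.381e-23 * 811.0 = 1.12e-20
Step 3: <E> = 5 * 1.12e-20 = 5.6e-20 J

5.6e-20


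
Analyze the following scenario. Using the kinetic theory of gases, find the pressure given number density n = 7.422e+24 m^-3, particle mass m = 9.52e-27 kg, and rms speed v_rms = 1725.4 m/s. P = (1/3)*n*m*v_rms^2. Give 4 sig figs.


Step 1: v_rms^2 = 1725.4^2 = 2.977e+06
Step 2: n*m = 7.422e+24*9.52e-27 = 0.07066
Step 3: P = (1/3)*0.07066*2.977e+06 = 7.012e+04 Pa

7.012e+04


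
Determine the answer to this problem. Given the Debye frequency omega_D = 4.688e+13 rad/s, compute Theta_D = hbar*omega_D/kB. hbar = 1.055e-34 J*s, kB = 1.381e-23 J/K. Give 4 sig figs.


Step 1: hbar*omega_D = 1.055e-34 * 4.688e+13 = 4.946e-21 J
Step 2: Theta_D = 4.946e-21 / 1.381e-23
Step 3: Theta_D = 358.1 K

358.1


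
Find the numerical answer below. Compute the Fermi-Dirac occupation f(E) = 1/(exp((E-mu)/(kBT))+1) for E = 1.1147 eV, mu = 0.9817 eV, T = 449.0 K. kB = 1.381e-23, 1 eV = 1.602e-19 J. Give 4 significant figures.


Step 1: (E - mu) = 1.1147 - 0.9817 = 0.133 eV
Step 2: Convert: (E-mu)*eV = 2.131e-20 J
Step 3: x = (E-mu)*eV/(kB*T) = 3.436
Step 4: f = 1/(exp(3.436)+1) = 0.03118

0.03118


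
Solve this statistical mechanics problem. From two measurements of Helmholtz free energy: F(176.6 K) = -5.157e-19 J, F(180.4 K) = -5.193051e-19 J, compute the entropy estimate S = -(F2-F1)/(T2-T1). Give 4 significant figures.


Step 1: dF = F2 - F1 = -5.193051e-19 - (-5.157e-19) = -3.6051e-21 J
Step 2: dT = T2 - T1 = 180.4 - 176.6 = 3.8 K
Step 3: S = -dF/dT = -(-3.6051e-21)/3.8 = 9.487e-22 J/K

9.487e-22


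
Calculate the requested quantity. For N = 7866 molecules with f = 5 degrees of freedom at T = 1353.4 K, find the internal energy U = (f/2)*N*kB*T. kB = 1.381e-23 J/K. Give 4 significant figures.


Step 1: f/2 = 5/2 = 2.5
Step 2: N*kB*T = 7866*1.381e-23*1353.4 = 1.47e-16
Step 3: U = 2.5 * 1.47e-16 = 3.675e-16 J

3.675e-16


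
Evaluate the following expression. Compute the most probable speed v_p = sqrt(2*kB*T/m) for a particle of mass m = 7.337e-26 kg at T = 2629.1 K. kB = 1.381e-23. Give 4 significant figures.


Step 1: Numerator = 2*kB*T = 2*1.381e-23*2629.1 = 7.262e-20
Step 2: Ratio = 7.262e-20 / 7.337e-26 = 9.897e+05
Step 3: v_p = sqrt(9.897e+05) = 994.8 m/s

994.8


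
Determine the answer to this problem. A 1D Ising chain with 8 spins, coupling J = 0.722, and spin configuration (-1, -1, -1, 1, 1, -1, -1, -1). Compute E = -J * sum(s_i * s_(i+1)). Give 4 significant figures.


Step 1: Nearest-neighbor products: 1, 1, -1, 1, -1, 1, 1
Step 2: Sum of products = 3
Step 3: E = -0.722 * 3 = -2.166

-2.166


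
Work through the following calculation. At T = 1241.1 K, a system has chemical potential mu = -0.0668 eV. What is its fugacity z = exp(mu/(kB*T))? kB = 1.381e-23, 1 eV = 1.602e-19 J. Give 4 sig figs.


Step 1: Convert mu to Joules: -0.0668*1.602e-19 = -1.07e-20 J
Step 2: kB*T = 1.381e-23*1241.1 = 1.714e-20 J
Step 3: mu/(kB*T) = -0.6244
Step 4: z = exp(-0.6244) = 0.5356

0.5356


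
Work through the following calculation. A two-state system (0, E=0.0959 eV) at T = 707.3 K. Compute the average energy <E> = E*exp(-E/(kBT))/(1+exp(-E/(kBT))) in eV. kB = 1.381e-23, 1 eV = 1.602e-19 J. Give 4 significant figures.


Step 1: beta*E = 0.0959*1.602e-19/(1.381e-23*707.3) = 1.573
Step 2: exp(-beta*E) = 0.2075
Step 3: <E> = 0.0959*0.2075/(1+0.2075) = 0.01648 eV

0.01648


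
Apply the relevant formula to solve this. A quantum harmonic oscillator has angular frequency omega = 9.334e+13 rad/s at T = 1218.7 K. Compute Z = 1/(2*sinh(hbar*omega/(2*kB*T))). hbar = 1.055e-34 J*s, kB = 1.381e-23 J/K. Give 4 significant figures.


Step 1: Compute x = hbar*omega/(kB*T) = 1.055e-34*9.334e+13/(1.381e-23*1218.7) = 0.5851
Step 2: x/2 = 0.2925
Step 3: sinh(x/2) = 0.2967
Step 4: Z = 1/(2*0.2967) = 1.685

1.685


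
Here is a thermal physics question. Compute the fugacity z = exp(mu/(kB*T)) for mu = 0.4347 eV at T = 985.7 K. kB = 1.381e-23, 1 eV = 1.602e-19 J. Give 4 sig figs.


Step 1: Convert mu to Joules: 0.4347*1.602e-19 = 6.964e-20 J
Step 2: kB*T = 1.381e-23*985.7 = 1.361e-20 J
Step 3: mu/(kB*T) = 5.116
Step 4: z = exp(5.116) = 166.6

166.6


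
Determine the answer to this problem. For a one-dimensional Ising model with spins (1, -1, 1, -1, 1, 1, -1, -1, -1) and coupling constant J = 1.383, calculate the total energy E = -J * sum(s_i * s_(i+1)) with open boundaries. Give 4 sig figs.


Step 1: Nearest-neighbor products: -1, -1, -1, -1, 1, -1, 1, 1
Step 2: Sum of products = -2
Step 3: E = -1.383 * -2 = 2.766

2.766


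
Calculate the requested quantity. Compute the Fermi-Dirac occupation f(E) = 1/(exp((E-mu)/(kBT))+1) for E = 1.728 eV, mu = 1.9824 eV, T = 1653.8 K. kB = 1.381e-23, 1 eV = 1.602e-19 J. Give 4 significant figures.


Step 1: (E - mu) = 1.728 - 1.9824 = -0.2544 eV
Step 2: Convert: (E-mu)*eV = -4.075e-20 J
Step 3: x = (E-mu)*eV/(kB*T) = -1.784
Step 4: f = 1/(exp(-1.784)+1) = 0.8562

0.8562


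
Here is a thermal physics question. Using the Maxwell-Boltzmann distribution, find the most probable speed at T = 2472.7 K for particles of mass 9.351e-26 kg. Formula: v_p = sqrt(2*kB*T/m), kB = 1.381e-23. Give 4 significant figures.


Step 1: Numerator = 2*kB*T = 2*1.381e-23*2472.7 = 6.83e-20
Step 2: Ratio = 6.83e-20 / 9.351e-26 = 7.304e+05
Step 3: v_p = sqrt(7.304e+05) = 854.6 m/s

854.6


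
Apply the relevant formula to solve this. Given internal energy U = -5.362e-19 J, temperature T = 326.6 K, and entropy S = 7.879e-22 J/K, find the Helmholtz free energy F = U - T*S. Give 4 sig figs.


Step 1: T*S = 326.6 * 7.879e-22 = 2.573e-19 J
Step 2: F = U - T*S = -5.362e-19 - 2.573e-19
Step 3: F = -7.935e-19 J

-7.935e-19


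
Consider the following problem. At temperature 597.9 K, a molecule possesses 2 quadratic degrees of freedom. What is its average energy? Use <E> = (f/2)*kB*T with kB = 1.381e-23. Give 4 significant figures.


Step 1: f/2 = 2/2 = 1
Step 2: kB*T = 1.381e-23 * 597.9 = 8.257e-21
Step 3: <E> = 1 * 8.257e-21 = 8.257e-21 J

8.257e-21


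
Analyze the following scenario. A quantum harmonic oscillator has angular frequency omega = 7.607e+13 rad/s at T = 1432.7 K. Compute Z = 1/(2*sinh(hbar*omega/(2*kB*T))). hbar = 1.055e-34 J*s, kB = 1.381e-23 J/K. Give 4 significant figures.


Step 1: Compute x = hbar*omega/(kB*T) = 1.055e-34*7.607e+13/(1.381e-23*1432.7) = 0.4056
Step 2: x/2 = 0.2028
Step 3: sinh(x/2) = 0.2042
Step 4: Z = 1/(2*0.2042) = 2.449

2.449


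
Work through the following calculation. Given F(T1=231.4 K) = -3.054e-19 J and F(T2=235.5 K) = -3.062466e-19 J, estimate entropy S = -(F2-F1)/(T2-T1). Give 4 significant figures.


Step 1: dF = F2 - F1 = -3.062466e-19 - (-3.054e-19) = -8.466e-22 J
Step 2: dT = T2 - T1 = 235.5 - 231.4 = 4.1 K
Step 3: S = -dF/dT = -(-8.466e-22)/4.1 = 2.065e-22 J/K

2.065e-22


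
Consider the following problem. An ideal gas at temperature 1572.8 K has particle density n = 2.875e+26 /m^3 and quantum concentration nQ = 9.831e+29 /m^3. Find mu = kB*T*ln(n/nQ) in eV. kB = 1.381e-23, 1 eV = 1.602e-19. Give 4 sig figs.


Step 1: n/nQ = 2.875e+26/9.831e+29 = 0.0002924
Step 2: ln(n/nQ) = -8.137
Step 3: mu = kB*T*ln(n/nQ) = 2.172e-20*-8.137 = -1.767e-19 J
Step 4: Convert to eV: -1.767e-19/1.602e-19 = -1.103 eV

-1.103


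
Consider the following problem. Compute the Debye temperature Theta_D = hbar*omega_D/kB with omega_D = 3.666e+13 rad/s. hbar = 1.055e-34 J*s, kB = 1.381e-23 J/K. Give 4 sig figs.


Step 1: hbar*omega_D = 1.055e-34 * 3.666e+13 = 3.868e-21 J
Step 2: Theta_D = 3.868e-21 / 1.381e-23
Step 3: Theta_D = 280.1 K

280.1


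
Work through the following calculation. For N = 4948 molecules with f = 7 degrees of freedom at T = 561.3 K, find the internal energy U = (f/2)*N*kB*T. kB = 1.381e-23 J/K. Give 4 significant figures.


Step 1: f/2 = 7/2 = 3.5
Step 2: N*kB*T = 4948*1.381e-23*561.3 = 3.835e-17
Step 3: U = 3.5 * 3.835e-17 = 1.342e-16 J

1.342e-16


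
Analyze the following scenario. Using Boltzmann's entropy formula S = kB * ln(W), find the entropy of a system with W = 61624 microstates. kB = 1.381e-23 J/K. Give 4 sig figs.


Step 1: ln(W) = ln(61624) = 11.03
Step 2: S = kB * ln(W) = 1.381e-23 * 11.03
Step 3: S = 1.523e-22 J/K

1.523e-22


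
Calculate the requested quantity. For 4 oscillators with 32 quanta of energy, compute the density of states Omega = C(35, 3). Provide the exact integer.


Step 1: Use binomial coefficient C(35, 3)
Step 2: Numerator = 35! / 32!
Step 3: Denominator = 3!
Step 4: Omega = 6545

6545


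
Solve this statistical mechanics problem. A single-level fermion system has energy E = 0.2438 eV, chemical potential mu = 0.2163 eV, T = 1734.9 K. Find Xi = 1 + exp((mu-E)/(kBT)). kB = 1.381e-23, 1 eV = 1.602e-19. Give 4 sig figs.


Step 1: (mu - E) = 0.2163 - 0.2438 = -0.0275 eV
Step 2: x = (mu-E)*eV/(kB*T) = -0.0275*1.602e-19/(1.381e-23*1734.9) = -0.1839
Step 3: exp(x) = 0.832
Step 4: Xi = 1 + 0.832 = 1.832

1.832


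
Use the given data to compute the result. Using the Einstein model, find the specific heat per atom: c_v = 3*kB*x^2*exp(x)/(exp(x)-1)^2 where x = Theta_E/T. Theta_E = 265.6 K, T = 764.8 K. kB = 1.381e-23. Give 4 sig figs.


Step 1: x = Theta_E/T = 265.6/764.8 = 0.3473
Step 2: x^2 = 0.1206
Step 3: exp(x) = 1.415
Step 4: c_v = 3*1.381e-23*0.1206*1.415/(1.415-1)^2 = 4.102e-23

4.102e-23


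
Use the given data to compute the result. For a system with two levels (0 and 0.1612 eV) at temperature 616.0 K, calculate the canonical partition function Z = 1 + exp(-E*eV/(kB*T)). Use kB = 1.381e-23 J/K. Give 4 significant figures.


Step 1: Compute beta*E = E*eV/(kB*T) = 0.1612*1.602e-19/(1.381e-23*616.0) = 3.036
Step 2: exp(-beta*E) = exp(-3.036) = 0.04804
Step 3: Z = 1 + 0.04804 = 1.048

1.048


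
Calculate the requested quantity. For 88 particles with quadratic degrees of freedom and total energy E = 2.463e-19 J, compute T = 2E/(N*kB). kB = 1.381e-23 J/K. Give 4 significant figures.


Step 1: Numerator = 2*E = 2*2.463e-19 = 4.926e-19 J
Step 2: Denominator = N*kB = 88*1.381e-23 = 1.215e-21
Step 3: T = 4.926e-19 / 1.215e-21 = 405.3 K

405.3


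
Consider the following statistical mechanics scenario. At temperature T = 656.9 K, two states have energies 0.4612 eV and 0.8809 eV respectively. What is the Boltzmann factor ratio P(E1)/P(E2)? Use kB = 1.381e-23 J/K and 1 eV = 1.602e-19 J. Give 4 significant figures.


Step 1: Compute energy difference dE = E1 - E2 = 0.4612 - 0.8809 = -0.4197 eV
Step 2: Convert to Joules: dE_J = -0.4197 * 1.602e-19 = -6.724e-20 J
Step 3: Compute exponent = -dE_J / (kB * T) = -(-6.724e-20) / (1.381e-23 * 656.9) = 7.412
Step 4: P(E1)/P(E2) = exp(7.412) = 1655

1655


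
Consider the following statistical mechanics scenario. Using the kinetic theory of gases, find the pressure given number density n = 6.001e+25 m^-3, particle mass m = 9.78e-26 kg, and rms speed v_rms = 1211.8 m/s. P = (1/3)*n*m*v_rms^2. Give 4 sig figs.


Step 1: v_rms^2 = 1211.8^2 = 1.468e+06
Step 2: n*m = 6.001e+25*9.78e-26 = 5.869
Step 3: P = (1/3)*5.869*1.468e+06 = 2.873e+06 Pa

2.873e+06


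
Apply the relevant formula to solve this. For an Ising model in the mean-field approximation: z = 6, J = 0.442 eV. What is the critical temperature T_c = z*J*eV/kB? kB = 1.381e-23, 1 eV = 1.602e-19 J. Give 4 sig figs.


Step 1: z*J = 6*0.442 = 2.652 eV
Step 2: Convert to Joules: 2.652*1.602e-19 = 4.249e-19 J
Step 3: T_c = 4.249e-19 / 1.381e-23 = 3.076e+04 K

3.076e+04


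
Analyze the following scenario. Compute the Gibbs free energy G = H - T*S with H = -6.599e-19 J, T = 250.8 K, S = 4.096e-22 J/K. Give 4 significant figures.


Step 1: T*S = 250.8 * 4.096e-22 = 1.027e-19 J
Step 2: G = H - T*S = -6.599e-19 - 1.027e-19
Step 3: G = -7.626e-19 J

-7.626e-19


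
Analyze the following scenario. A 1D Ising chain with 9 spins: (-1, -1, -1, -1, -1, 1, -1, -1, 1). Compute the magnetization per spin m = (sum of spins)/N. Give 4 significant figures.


Step 1: Count up spins (+1): 2, down spins (-1): 7
Step 2: Total magnetization M = 2 - 7 = -5
Step 3: m = M/N = -5/9 = -0.5556

-0.5556


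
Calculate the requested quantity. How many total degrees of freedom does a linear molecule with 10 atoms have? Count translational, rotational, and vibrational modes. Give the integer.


Step 1: Translational DOF = 3
Step 2: Rotational DOF (linear) = 2
Step 3: Vibrational DOF = 3*10 - 5 = 25
Step 4: Total = 3 + 2 + 25 = 30

30


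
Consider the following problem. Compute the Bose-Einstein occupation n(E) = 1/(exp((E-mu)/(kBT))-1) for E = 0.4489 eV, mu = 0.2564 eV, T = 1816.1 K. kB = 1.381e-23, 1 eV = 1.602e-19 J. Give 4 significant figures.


Step 1: (E - mu) = 0.1925 eV
Step 2: x = (E-mu)*eV/(kB*T) = 0.1925*1.602e-19/(1.381e-23*1816.1) = 1.23
Step 3: exp(x) = 3.42
Step 4: n = 1/(exp(x)-1) = 0.4133

0.4133


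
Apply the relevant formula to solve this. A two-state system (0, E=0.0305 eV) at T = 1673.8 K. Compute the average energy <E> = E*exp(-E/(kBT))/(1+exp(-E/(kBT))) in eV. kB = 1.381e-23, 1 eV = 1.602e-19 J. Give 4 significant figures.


Step 1: beta*E = 0.0305*1.602e-19/(1.381e-23*1673.8) = 0.2114
Step 2: exp(-beta*E) = 0.8095
Step 3: <E> = 0.0305*0.8095/(1+0.8095) = 0.01364 eV

0.01364


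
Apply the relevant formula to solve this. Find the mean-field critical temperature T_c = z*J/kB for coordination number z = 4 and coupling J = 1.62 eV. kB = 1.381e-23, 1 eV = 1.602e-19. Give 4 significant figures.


Step 1: z*J = 4*1.62 = 6.48 eV
Step 2: Convert to Joules: 6.48*1.602e-19 = 1.038e-18 J
Step 3: T_c = 1.038e-18 / 1.381e-23 = 7.517e+04 K

7.517e+04


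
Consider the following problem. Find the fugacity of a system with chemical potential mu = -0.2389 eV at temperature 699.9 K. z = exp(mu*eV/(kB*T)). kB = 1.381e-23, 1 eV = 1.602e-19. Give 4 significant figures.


Step 1: Convert mu to Joules: -0.2389*1.602e-19 = -3.827e-20 J
Step 2: kB*T = 1.381e-23*699.9 = 9.666e-21 J
Step 3: mu/(kB*T) = -3.96
Step 4: z = exp(-3.96) = 0.01907

0.01907


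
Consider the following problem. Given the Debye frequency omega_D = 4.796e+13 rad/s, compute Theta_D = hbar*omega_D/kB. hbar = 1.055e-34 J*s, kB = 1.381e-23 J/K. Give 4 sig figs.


Step 1: hbar*omega_D = 1.055e-34 * 4.796e+13 = 5.06e-21 J
Step 2: Theta_D = 5.06e-21 / 1.381e-23
Step 3: Theta_D = 366.4 K

366.4


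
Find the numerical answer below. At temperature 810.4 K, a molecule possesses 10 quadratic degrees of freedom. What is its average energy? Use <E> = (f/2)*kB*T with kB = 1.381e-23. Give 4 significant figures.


Step 1: f/2 = 10/2 = 5
Step 2: kB*T = 1.381e-23 * 810.4 = 1.119e-20
Step 3: <E> = 5 * 1.119e-20 = 5.596e-20 J

5.596e-20


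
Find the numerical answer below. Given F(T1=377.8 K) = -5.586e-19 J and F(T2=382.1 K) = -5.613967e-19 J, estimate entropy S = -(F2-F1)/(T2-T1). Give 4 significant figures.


Step 1: dF = F2 - F1 = -5.613967e-19 - (-5.586e-19) = -2.7967e-21 J
Step 2: dT = T2 - T1 = 382.1 - 377.8 = 4.3 K
Step 3: S = -dF/dT = -(-2.7967e-21)/4.3 = 6.504e-22 J/K

6.504e-22


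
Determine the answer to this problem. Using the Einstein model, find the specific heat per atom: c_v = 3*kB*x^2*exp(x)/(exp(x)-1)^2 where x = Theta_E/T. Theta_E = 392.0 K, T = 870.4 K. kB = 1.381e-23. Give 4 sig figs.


Step 1: x = Theta_E/T = 392.0/870.4 = 0.4504
Step 2: x^2 = 0.2028
Step 3: exp(x) = 1.569
Step 4: c_v = 3*1.381e-23*0.2028*1.569/(1.569-1)^2 = 4.074e-23

4.074e-23


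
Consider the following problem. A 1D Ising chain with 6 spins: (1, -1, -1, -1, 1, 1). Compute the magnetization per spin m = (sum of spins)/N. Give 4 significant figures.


Step 1: Count up spins (+1): 3, down spins (-1): 3
Step 2: Total magnetization M = 3 - 3 = 0
Step 3: m = M/N = 0/6 = 0

0


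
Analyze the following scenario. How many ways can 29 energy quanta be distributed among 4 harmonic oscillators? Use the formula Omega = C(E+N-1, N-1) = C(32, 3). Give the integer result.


Step 1: Use binomial coefficient C(32, 3)
Step 2: Numerator = 32! / 29!
Step 3: Denominator = 3!
Step 4: Omega = 4960

4960


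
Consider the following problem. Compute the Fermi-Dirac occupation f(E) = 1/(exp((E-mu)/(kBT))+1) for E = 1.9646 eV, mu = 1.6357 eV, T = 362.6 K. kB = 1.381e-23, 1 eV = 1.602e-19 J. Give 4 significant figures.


Step 1: (E - mu) = 1.9646 - 1.6357 = 0.3289 eV
Step 2: Convert: (E-mu)*eV = 5.269e-20 J
Step 3: x = (E-mu)*eV/(kB*T) = 10.52
Step 4: f = 1/(exp(10.52)+1) = 2.693e-05

2.693e-05


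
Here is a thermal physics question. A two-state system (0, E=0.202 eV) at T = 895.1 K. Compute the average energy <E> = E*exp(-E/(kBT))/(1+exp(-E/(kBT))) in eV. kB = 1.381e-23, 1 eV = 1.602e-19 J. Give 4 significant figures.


Step 1: beta*E = 0.202*1.602e-19/(1.381e-23*895.1) = 2.618
Step 2: exp(-beta*E) = 0.07296
Step 3: <E> = 0.202*0.07296/(1+0.07296) = 0.01374 eV

0.01374


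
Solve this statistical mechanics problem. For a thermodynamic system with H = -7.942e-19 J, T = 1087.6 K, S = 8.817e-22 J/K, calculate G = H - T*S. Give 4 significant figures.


Step 1: T*S = 1087.6 * 8.817e-22 = 9.589e-19 J
Step 2: G = H - T*S = -7.942e-19 - 9.589e-19
Step 3: G = -1.753e-18 J

-1.753e-18


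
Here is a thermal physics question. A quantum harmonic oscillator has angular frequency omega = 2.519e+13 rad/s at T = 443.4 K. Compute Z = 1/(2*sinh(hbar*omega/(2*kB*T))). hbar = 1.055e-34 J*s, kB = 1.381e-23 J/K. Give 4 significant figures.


Step 1: Compute x = hbar*omega/(kB*T) = 1.055e-34*2.519e+13/(1.381e-23*443.4) = 0.434
Step 2: x/2 = 0.217
Step 3: sinh(x/2) = 0.2187
Step 4: Z = 1/(2*0.2187) = 2.286

2.286


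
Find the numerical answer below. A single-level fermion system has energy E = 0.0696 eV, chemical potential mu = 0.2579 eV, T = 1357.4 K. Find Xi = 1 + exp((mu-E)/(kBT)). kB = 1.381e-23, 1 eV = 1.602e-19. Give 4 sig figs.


Step 1: (mu - E) = 0.2579 - 0.0696 = 0.1883 eV
Step 2: x = (mu-E)*eV/(kB*T) = 0.1883*1.602e-19/(1.381e-23*1357.4) = 1.609
Step 3: exp(x) = 4.999
Step 4: Xi = 1 + 4.999 = 5.999

5.999


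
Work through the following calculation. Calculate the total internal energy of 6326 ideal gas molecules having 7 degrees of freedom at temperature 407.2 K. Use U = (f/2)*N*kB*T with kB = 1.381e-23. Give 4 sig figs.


Step 1: f/2 = 7/2 = 3.5
Step 2: N*kB*T = 6326*1.381e-23*407.2 = 3.557e-17
Step 3: U = 3.5 * 3.557e-17 = 1.245e-16 J

1.245e-16


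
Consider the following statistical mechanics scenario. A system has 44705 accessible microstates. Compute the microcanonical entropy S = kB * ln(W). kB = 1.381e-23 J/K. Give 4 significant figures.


Step 1: ln(W) = ln(44705) = 10.71
Step 2: S = kB * ln(W) = 1.381e-23 * 10.71
Step 3: S = 1.479e-22 J/K

1.479e-22


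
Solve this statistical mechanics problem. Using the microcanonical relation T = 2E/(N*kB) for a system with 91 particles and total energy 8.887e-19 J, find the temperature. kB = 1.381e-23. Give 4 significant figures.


Step 1: Numerator = 2*E = 2*8.887e-19 = 1.777e-18 J
Step 2: Denominator = N*kB = 91*1.381e-23 = 1.257e-21
Step 3: T = 1.777e-18 / 1.257e-21 = 1414 K

1414


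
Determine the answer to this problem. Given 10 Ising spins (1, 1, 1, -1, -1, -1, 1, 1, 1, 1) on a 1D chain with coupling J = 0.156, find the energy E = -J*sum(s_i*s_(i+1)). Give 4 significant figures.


Step 1: Nearest-neighbor products: 1, 1, -1, 1, 1, -1, 1, 1, 1
Step 2: Sum of products = 5
Step 3: E = -0.156 * 5 = -0.78

-0.78


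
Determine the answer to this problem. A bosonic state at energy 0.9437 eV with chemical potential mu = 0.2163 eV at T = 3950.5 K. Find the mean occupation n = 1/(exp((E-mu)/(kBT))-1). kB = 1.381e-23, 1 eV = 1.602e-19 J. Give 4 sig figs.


Step 1: (E - mu) = 0.7274 eV
Step 2: x = (E-mu)*eV/(kB*T) = 0.7274*1.602e-19/(1.381e-23*3950.5) = 2.136
Step 3: exp(x) = 8.465
Step 4: n = 1/(exp(x)-1) = 0.134

0.134


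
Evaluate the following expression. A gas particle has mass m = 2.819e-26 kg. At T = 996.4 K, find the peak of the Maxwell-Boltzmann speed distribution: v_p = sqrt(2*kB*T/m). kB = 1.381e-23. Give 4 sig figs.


Step 1: Numerator = 2*kB*T = 2*1.381e-23*996.4 = 2.752e-20
Step 2: Ratio = 2.752e-20 / 2.819e-26 = 9.763e+05
Step 3: v_p = sqrt(9.763e+05) = 988.1 m/s

988.1


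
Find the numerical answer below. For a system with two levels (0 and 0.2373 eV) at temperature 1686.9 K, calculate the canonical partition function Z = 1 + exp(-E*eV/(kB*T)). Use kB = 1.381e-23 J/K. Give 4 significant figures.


Step 1: Compute beta*E = E*eV/(kB*T) = 0.2373*1.602e-19/(1.381e-23*1686.9) = 1.632
Step 2: exp(-beta*E) = exp(-1.632) = 0.1956
Step 3: Z = 1 + 0.1956 = 1.196

1.196


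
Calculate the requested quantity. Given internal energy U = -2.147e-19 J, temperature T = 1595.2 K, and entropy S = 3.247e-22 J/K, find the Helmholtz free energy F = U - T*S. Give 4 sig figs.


Step 1: T*S = 1595.2 * 3.247e-22 = 5.18e-19 J
Step 2: F = U - T*S = -2.147e-19 - 5.18e-19
Step 3: F = -7.327e-19 J

-7.327e-19


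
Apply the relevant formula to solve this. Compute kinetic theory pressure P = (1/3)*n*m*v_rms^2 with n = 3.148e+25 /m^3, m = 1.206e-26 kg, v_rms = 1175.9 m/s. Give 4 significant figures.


Step 1: v_rms^2 = 1175.9^2 = 1.383e+06
Step 2: n*m = 3.148e+25*1.206e-26 = 0.3796
Step 3: P = (1/3)*0.3796*1.383e+06 = 1.75e+05 Pa

1.75e+05


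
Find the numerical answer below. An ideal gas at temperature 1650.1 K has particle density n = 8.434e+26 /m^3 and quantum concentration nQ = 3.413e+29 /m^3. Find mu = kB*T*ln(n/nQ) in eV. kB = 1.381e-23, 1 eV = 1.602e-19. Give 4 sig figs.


Step 1: n/nQ = 8.434e+26/3.413e+29 = 0.002471
Step 2: ln(n/nQ) = -6.003
Step 3: mu = kB*T*ln(n/nQ) = 2.279e-20*-6.003 = -1.368e-19 J
Step 4: Convert to eV: -1.368e-19/1.602e-19 = -0.8539 eV

-0.8539
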